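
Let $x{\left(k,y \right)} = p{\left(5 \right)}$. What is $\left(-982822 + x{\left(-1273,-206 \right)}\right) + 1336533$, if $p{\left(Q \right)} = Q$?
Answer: $353716$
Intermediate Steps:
$x{\left(k,y \right)} = 5$
$\left(-982822 + x{\left(-1273,-206 \right)}\right) + 1336533 = \left(-982822 + 5\right) + 1336533 = -982817 + 1336533 = 353716$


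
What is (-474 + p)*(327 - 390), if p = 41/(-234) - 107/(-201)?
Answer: 51980411/1742 ≈ 29840.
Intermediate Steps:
p = 5599/15678 (p = 41*(-1/234) - 107*(-1/201) = -41/234 + 107/201 = 5599/15678 ≈ 0.35712)
(-474 + p)*(327 - 390) = (-474 + 5599/15678)*(327 - 390) = -7425773/15678*(-63) = 51980411/1742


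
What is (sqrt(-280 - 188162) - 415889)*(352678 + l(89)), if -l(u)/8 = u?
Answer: -146378787774 + 20062062*I*sqrt(58) ≈ -1.4638e+11 + 1.5279e+8*I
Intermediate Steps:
l(u) = -8*u
(sqrt(-280 - 188162) - 415889)*(352678 + l(89)) = (sqrt(-280 - 188162) - 415889)*(352678 - 8*89) = (sqrt(-188442) - 415889)*(352678 - 712) = (57*I*sqrt(58) - 415889)*351966 = (-415889 + 57*I*sqrt(58))*351966 = -146378787774 + 20062062*I*sqrt(58)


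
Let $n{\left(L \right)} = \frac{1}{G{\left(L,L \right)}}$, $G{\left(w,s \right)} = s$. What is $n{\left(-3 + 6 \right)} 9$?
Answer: $3$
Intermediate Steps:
$n{\left(L \right)} = \frac{1}{L}$
$n{\left(-3 + 6 \right)} 9 = \frac{1}{-3 + 6} \cdot 9 = \frac{1}{3} \cdot 9 = 3$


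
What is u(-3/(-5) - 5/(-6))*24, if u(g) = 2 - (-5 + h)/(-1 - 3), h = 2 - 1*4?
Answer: 6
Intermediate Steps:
h = -2 (h = 2 - 4 = -2)
u(g) = ¼ (u(g) = 2 - (-5 - 2)/(-1 - 3) = 2 - (-7)/(-4) = 2 - (-7)*(-1)/4 = 2 - 1*7/4 = 2 - 7/4 = ¼)
u(-3/(-5) - 5/(-6))*24 = (¼)*24 = 6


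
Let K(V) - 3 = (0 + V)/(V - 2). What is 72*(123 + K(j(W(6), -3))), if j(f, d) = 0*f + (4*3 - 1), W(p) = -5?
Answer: 9160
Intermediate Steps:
j(f, d) = 11 (j(f, d) = 0 + (12 - 1) = 0 + 11 = 11)
K(V) = 3 + V/(-2 + V) (K(V) = 3 + (0 + V)/(V - 2) = 3 + V/(-2 + V))
72*(123 + K(j(W(6), -3))) = 72*(123 + 2*(-3 + 2*11)/(-2 + 11)) = 72*(123 + 2*(-3 + 22)/9) = 72*(123 + 2*(⅑)*19) = 72*(123 + 38/9) = 72*(1145/9) = 9160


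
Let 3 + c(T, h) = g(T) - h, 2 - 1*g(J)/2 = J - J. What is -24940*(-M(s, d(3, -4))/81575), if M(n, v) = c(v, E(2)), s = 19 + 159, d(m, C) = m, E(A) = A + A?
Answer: -14964/16315 ≈ -0.91719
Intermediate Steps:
g(J) = 4 (g(J) = 4 - 2*(J - J) = 4 - 2*0 = 4 + 0 = 4)
E(A) = 2*A
s = 178
c(T, h) = 1 - h (c(T, h) = -3 + (4 - h) = 1 - h)
M(n, v) = -3 (M(n, v) = 1 - 2*2 = 1 - 1*4 = 1 - 4 = -3)
-24940*(-M(s, d(3, -4))/81575) = -24940/((-81575/(-3))) = -24940/((-81575*(-⅓))) = -24940/81575/3 = -24940*3/81575 = -14964/16315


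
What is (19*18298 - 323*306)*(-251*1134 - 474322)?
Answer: -188846467744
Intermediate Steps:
(19*18298 - 323*306)*(-251*1134 - 474322) = (347662 - 98838)*(-284634 - 474322) = 248824*(-758956) = -188846467744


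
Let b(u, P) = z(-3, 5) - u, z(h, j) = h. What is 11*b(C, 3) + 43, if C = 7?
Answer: -67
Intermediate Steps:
b(u, P) = -3 - u
11*b(C, 3) + 43 = 11*(-3 - 1*7) + 43 = 11*(-3 - 7) + 43 = 11*(-10) + 43 = -110 + 43 = -67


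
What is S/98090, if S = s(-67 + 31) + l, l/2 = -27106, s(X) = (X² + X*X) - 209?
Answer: -51829/98090 ≈ -0.52838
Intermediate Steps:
s(X) = -209 + 2*X² (s(X) = (X² + X²) - 209 = 2*X² - 209 = -209 + 2*X²)
l = -54212 (l = 2*(-27106) = -54212)
S = -51829 (S = (-209 + 2*(-67 + 31)²) - 54212 = (-209 + 2*(-36)²) - 54212 = (-209 + 2*1296) - 54212 = (-209 + 2592) - 54212 = 2383 - 54212 = -51829)
S/98090 = -51829/98090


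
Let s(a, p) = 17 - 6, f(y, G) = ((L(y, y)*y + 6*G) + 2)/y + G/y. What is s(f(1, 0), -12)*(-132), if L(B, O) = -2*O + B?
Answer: -1452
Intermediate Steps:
L(B, O) = B - 2*O
f(y, G) = G/y + (2 - y² + 6*G)/y (f(y, G) = (((y - 2*y)*y + 6*G) + 2)/y + G/y = (((-y)*y + 6*G) + 2)/y + G/y = ((-y² + 6*G) + 2)/y + G/y = (2 - y² + 6*G)/y + G/y = G/y + (2 - y² + 6*G)/y)
s(a, p) = 11
s(f(1, 0), -12)*(-132) = 11*(-132) = -1452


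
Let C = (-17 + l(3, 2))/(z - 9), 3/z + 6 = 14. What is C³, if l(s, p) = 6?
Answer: 681472/328509 ≈ 2.0744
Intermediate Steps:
z = 3/8 (z = 3/(-6 + 14) = 3/8 ≈ 0.37500)
C = 88/69 (C = (-17 + 6)/(3/8 - 9) = -11/(-69/8) = -11*(-8/69) = 88/69 ≈ 1.2754)
C³ = (88/69)³ = 681472/328509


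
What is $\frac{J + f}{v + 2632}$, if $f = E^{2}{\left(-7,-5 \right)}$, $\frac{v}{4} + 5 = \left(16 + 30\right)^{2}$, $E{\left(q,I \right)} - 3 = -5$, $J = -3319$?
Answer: $- \frac{85}{284} \approx -0.2993$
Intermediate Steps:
$E{\left(q,I \right)} = -2$ ($E{\left(q,I \right)} = 3 - 5 = -2$)
$v = 8444$ ($v = -20 + 4 \left(16 + 30\right)^{2} = -20 + 4 \cdot 46^{2} = -20 + 4 \cdot 2116 = -20 + 8464 = 8444$)
$f = 4$ ($f = \left(-2\right)^{2} = 4$)
$\frac{J + f}{v + 2632} = \frac{-3319 + 4}{8444 + 2632} = - \frac{3315}{11076} = \left(-3315\right) \frac{1}{11076} = - \frac{85}{284}$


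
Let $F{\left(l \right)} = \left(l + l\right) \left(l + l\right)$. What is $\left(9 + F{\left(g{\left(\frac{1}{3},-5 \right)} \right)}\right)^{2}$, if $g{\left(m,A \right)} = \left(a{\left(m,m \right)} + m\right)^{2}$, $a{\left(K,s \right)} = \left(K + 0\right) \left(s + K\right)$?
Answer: $\frac{3788279401}{43046721} \approx 88.004$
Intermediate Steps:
$a{\left(K,s \right)} = K \left(K + s\right)$
$g{\left(m,A \right)} = \left(m + 2 m^{2}\right)^{2}$ ($g{\left(m,A \right)} = \left(m \left(m + m\right) + m\right)^{2} = \left(m 2 m + m\right)^{2} = \left(2 m^{2} + m\right)^{2} = \left(m + 2 m^{2}\right)^{2}$)
$F{\left(l \right)} = 4 l^{2}$ ($F{\left(l \right)} = 2 l 2 l = 4 l^{2}$)
$\left(9 + F{\left(g{\left(\frac{1}{3},-5 \right)} \right)}\right)^{2} = \left(9 + 4 \left(\left(\frac{1}{3}\right)^{2} \left(1 + \frac{2}{3}\right)^{2}\right)^{2}\right)^{2} = \left(9 + 4 \left(\frac{\left(1 + 2 \cdot \frac{1}{3}\right)^{2}}{9}\right)^{2}\right)^{2} = \left(9 + 4 \left(\frac{\left(1 + \frac{2}{3}\right)^{2}}{9}\right)^{2}\right)^{2} = \left(9 + 4 \left(\frac{\left(\frac{5}{3}\right)^{2}}{9}\right)^{2}\right)^{2} = \left(9 + 4 \left(\frac{1}{9} \cdot \frac{25}{9}\right)^{2}\right)^{2} = \left(9 + 4 \left(\frac{25}{81}\right)^{2}\right)^{2} = \left(9 + 4 \cdot \frac{625}{6561}\right)^{2} = \left(9 + \frac{2500}{6561}\right)^{2} = \left(\frac{61549}{6561}\right)^{2} = \frac{3788279401}{43046721}$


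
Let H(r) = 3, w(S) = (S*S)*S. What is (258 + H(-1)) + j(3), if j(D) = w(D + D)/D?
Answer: 333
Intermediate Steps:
w(S) = S³ (w(S) = S²*S = S³)
j(D) = 8*D² (j(D) = (D + D)³/D = (2*D)³/D = (8*D³)/D = 8*D²)
(258 + H(-1)) + j(3) = (258 + 3) + 8*3² = 261 + 8*9 = 261 + 72 = 333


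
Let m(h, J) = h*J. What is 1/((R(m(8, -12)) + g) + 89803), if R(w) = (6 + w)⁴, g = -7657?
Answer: 1/65692146 ≈ 1.5223e-8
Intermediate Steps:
m(h, J) = J*h
1/((R(m(8, -12)) + g) + 89803) = 1/(((6 - 12*8)⁴ - 7657) + 89803) = 1/(((6 - 96)⁴ - 7657) + 89803) = 1/(((-90)⁴ - 7657) + 89803) = 1/((65610000 - 7657) + 89803) = 1/(65602343 + 89803) = 1/65692146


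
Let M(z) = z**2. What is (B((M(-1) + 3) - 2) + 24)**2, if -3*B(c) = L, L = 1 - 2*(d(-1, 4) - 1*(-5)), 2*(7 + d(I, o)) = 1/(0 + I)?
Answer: 484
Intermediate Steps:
d(I, o) = -7 + 1/(2*I) (d(I, o) = -7 + 1/(2*(0 + I)) = -7 + 1/(2*I))
L = 6 (L = 1 - 2*((-7 + (1/2)/(-1)) - 1*(-5)) = 1 - 2*((-7 + (1/2)*(-1)) + 5) = 1 - 2*((-7 - 1/2) + 5) = 1 - 2*(-15/2 + 5) = 1 - 2*(-5/2) = 1 + 5 = 6)
B(c) = -2 (B(c) = -1/3*6 = -2)
(B((M(-1) + 3) - 2) + 24)**2 = (-2 + 24)**2 = 22**2 = 484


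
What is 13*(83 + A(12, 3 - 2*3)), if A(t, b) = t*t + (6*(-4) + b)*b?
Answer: 4004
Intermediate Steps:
A(t, b) = t**2 + b*(-24 + b) (A(t, b) = t**2 + (-24 + b)*b = t**2 + b*(-24 + b))
13*(83 + A(12, 3 - 2*3)) = 13*(83 + ((3 - 2*3)**2 + 12**2 - 24*(3 - 2*3))) = 13*(83 + ((3 - 6)**2 + 144 - 24*(3 - 6))) = 13*(83 + ((-3)**2 + 144 - 24*(-3))) = 13*(83 + (9 + 144 + 72)) = 13*(83 + 225) = 13*308 = 4004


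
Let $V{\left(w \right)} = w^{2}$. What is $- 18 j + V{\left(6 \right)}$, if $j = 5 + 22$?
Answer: $-450$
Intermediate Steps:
$j = 27$
$- 18 j + V{\left(6 \right)} = \left(-18\right) 27 + 6^{2} = -486 + 36 = -450$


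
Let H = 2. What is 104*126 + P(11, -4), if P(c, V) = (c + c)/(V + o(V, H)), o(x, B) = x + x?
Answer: 78613/6 ≈ 13102.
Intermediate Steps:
o(x, B) = 2*x
P(c, V) = 2*c/(3*V) (P(c, V) = (c + c)/(V + 2*V) = (2*c)/((3*V)) = (2*c)*(1/(3*V)) = 2*c/(3*V))
104*126 + P(11, -4) = 104*126 + (2/3)*11/(-4) = 13104 + (2/3)*11*(-1/4) = 13104 - 11/6 = 78613/6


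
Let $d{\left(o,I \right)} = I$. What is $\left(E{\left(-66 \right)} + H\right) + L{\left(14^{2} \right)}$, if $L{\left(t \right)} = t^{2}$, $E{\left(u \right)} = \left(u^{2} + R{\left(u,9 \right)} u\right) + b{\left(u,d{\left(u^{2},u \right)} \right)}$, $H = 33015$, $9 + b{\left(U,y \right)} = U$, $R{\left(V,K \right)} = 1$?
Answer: $75646$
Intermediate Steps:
$b{\left(U,y \right)} = -9 + U$
$E{\left(u \right)} = -9 + u^{2} + 2 u$ ($E{\left(u \right)} = \left(u^{2} + 1 u\right) + \left(-9 + u\right) = \left(u^{2} + u\right) + \left(-9 + u\right) = \left(u + u^{2}\right) + \left(-9 + u\right) = -9 + u^{2} + 2 u$)
$\left(E{\left(-66 \right)} + H\right) + L{\left(14^{2} \right)} = \left(\left(-9 + \left(-66\right)^{2} + 2 \left(-66\right)\right) + 33015\right) + \left(14^{2}\right)^{2} = \left(\left(-9 + 4356 - 132\right) + 33015\right) + 196^{2} = \left(4215 + 33015\right) + 38416 = 37230 + 38416 = 75646$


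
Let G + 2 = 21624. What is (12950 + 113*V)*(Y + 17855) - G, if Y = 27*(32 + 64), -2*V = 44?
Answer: 213935786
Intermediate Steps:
V = -22 (V = -½*44 = -22)
G = 21622 (G = -2 + 21624 = 21622)
Y = 2592 (Y = 27*96 = 2592)
(12950 + 113*V)*(Y + 17855) - G = (12950 + 113*(-22))*(2592 + 17855) - 1*21622 = (12950 - 2486)*20447 - 21622 = 10464*20447 - 21622 = 213957408 - 21622 = 213935786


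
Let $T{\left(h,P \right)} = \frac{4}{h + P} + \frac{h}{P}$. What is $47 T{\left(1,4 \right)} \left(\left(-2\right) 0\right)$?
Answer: $0$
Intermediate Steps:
$T{\left(h,P \right)} = \frac{4}{P + h} + \frac{h}{P}$
$47 T{\left(1,4 \right)} \left(\left(-2\right) 0\right) = 47 \frac{1^{2} + 4 \cdot 4 + 4 \cdot 1}{4 \left(4 + 1\right)} \left(\left(-2\right) 0\right) = 47 \frac{1 + 16 + 4}{4 \cdot 5} \cdot 0 = 47 \cdot \frac{1}{4} \cdot \frac{1}{5} \cdot 21 \cdot 0 = 47 \cdot \frac{21}{20} \cdot 0 = \frac{987}{20} \cdot 0 = 0$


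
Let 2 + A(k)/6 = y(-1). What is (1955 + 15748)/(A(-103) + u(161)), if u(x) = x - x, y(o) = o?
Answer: -1967/2 ≈ -983.50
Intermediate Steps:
A(k) = -18 (A(k) = -12 + 6*(-1) = -12 - 6 = -18)
u(x) = 0
(1955 + 15748)/(A(-103) + u(161)) = (1955 + 15748)/(-18 + 0) = 17703/(-18) = 17703*(-1/18) = -1967/2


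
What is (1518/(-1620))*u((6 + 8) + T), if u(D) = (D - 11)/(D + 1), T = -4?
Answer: 23/270 ≈ 0.085185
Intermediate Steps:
u(D) = (-11 + D)/(1 + D)
(1518/(-1620))*u((6 + 8) + T) = (1518/(-1620))*((-11 + ((6 + 8) - 4))/(1 + ((6 + 8) - 4))) = (1518*(-1/1620))*((-11 + (14 - 4))/(1 + (14 - 4))) = -253*(-11 + 10)/(270*(1 + 10)) = -253*(-1)/(270*11) = -23*(-1)/270 = -253/270*(-1/11) = 23/270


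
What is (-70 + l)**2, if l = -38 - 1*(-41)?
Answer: 4489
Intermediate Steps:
l = 3 (l = -38 + 41 = 3)
(-70 + l)**2 = (-70 + 3)**2 = (-67)**2 = 4489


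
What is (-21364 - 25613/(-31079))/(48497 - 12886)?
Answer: -663946143/1106754269 ≈ -0.59990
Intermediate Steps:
(-21364 - 25613/(-31079))/(48497 - 12886) = (-21364 - 25613*(-1/31079))/35611 = (-21364 + 25613/31079)*(1/35611) = -663946143/31079*1/35611 = -663946143/1106754269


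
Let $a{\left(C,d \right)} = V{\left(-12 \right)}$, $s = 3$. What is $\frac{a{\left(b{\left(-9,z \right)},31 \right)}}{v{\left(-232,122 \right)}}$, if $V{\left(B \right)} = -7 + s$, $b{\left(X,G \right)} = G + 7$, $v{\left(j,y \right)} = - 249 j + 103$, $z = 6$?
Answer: $- \frac{4}{57871} \approx -6.9119 \cdot 10^{-5}$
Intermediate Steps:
$v{\left(j,y \right)} = 103 - 249 j$
$b{\left(X,G \right)} = 7 + G$
$V{\left(B \right)} = -4$ ($V{\left(B \right)} = -7 + 3 = -4$)
$a{\left(C,d \right)} = -4$
$\frac{a{\left(b{\left(-9,z \right)},31 \right)}}{v{\left(-232,122 \right)}} = - \frac{4}{103 - -57768} = - \frac{4}{103 + 57768} = - \frac{4}{57871}$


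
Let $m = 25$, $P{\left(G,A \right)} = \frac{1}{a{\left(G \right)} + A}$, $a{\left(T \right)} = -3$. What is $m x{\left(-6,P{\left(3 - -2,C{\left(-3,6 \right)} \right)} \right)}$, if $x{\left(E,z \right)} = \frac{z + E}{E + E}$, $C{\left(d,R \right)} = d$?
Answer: $\frac{925}{72} \approx 12.847$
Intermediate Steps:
$P{\left(G,A \right)} = \frac{1}{-3 + A}$
$x{\left(E,z \right)} = \frac{E + z}{2 E}$
$m x{\left(-6,P{\left(3 - -2,C{\left(-3,6 \right)} \right)} \right)} = 25 \frac{-6 + \frac{1}{-3 - 3}}{2 \left(-6\right)} = 25 \cdot \frac{1}{2} \left(- \frac{1}{6}\right) \left(-6 + \frac{1}{-6}\right) = 25 \cdot \frac{1}{2} \left(- \frac{1}{6}\right) \left(-6 - \frac{1}{6}\right) = 25 \cdot \frac{1}{2} \left(- \frac{1}{6}\right) \left(- \frac{37}{6}\right) = 25 \cdot \frac{37}{72} = \frac{925}{72}$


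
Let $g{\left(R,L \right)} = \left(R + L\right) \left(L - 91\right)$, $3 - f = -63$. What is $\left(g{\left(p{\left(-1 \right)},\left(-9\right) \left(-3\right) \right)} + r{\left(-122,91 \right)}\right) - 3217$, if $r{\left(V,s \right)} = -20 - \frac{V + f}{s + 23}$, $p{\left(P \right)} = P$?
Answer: $- \frac{279329}{57} \approx -4900.5$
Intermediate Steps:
$f = 66$ ($f = 3 - -63 = 3 + 63 = 66$)
$g{\left(R,L \right)} = \left(-91 + L\right) \left(L + R\right)$ ($g{\left(R,L \right)} = \left(L + R\right) \left(-91 + L\right) = \left(-91 + L\right) \left(L + R\right)$)
$r{\left(V,s \right)} = -20 - \frac{66 + V}{23 + s}$ ($r{\left(V,s \right)} = -20 - \frac{V + 66}{s + 23} = -20 - \frac{66 + V}{23 + s}$)
$\left(g{\left(p{\left(-1 \right)},\left(-9\right) \left(-3\right) \right)} + r{\left(-122,91 \right)}\right) - 3217 = \left(\left(\left(\left(-9\right) \left(-3\right)\right)^{2} - 91 \left(\left(-9\right) \left(-3\right)\right) - -91 + \left(-9\right) \left(-3\right) \left(-1\right)\right) + \frac{-526 - -122 - 1820}{23 + 91}\right) - 3217 = \left(\left(27^{2} - 2457 + 91 + 27 \left(-1\right)\right) + \frac{-526 + 122 - 1820}{114}\right) - 3217 = \left(\left(729 - 2457 + 91 - 27\right) + \frac{1}{114} \left(-2224\right)\right) - 3217 = \left(-1664 - \frac{1112}{57}\right) - 3217 = - \frac{95960}{57} - 3217 = - \frac{279329}{57}$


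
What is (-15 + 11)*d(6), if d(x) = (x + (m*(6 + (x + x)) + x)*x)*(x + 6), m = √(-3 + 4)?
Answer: -7200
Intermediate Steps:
m = 1 (m = √1 = 1)
d(x) = (6 + x)*(x + x*(6 + 3*x)) (d(x) = (x + (1*(6 + (x + x)) + x)*x)*(x + 6) = (x + (1*(6 + 2*x) + x)*x)*(6 + x) = (x + ((6 + 2*x) + x)*x)*(6 + x) = (x + (6 + 3*x)*x)*(6 + x) = (x + x*(6 + 3*x))*(6 + x) = (6 + x)*(x + x*(6 + 3*x)))
(-15 + 11)*d(6) = (-15 + 11)*(6*(42 + 3*6² + 25*6)) = -24*(42 + 3*36 + 150) = -24*(42 + 108 + 150) = -24*300 = -4*1800 = -7200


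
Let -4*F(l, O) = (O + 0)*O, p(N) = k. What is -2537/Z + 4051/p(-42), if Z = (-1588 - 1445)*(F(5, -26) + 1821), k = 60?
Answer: 14334571/212310 ≈ 67.517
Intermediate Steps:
p(N) = 60
F(l, O) = -O²/4 (F(l, O) = -(O + 0)*O/4 = -O*O/4 = -O²/4)
Z = -5010516 (Z = (-1588 - 1445)*(-¼*(-26)² + 1821) = -3033*(-¼*676 + 1821) = -3033*(-169 + 1821) = -3033*1652 = -5010516)
-2537/Z + 4051/p(-42) = -2537/(-5010516) + 4051/60 = -2537*(-1/5010516) + 4051*(1/60) = 43/84924 + 4051/60 = 14334571/212310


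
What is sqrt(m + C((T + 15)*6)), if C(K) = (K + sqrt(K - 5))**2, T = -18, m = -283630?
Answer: sqrt(-283630 + (-18 + I*sqrt(23))**2) ≈ 0.162 - 532.29*I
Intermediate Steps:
C(K) = (K + sqrt(-5 + K))**2
sqrt(m + C((T + 15)*6)) = sqrt(-283630 + ((-18 + 15)*6 + sqrt(-5 + (-18 + 15)*6))**2) = sqrt(-283630 + (-3*6 + sqrt(-5 - 3*6))**2) = sqrt(-283630 + (-18 + sqrt(-5 - 18))**2) = sqrt(-283630 + (-18 + sqrt(-23))**2) = sqrt(-283630 + (-18 + I*sqrt(23))**2)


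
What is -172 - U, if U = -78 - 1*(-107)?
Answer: -201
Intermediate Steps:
U = 29 (U = -78 + 107 = 29)
-172 - U = -172 - 1*29 = -172 - 29 = -201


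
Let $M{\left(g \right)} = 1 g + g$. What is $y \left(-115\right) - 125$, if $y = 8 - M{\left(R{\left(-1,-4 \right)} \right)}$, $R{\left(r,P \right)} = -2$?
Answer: $-1505$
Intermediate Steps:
$M{\left(g \right)} = 2 g$ ($M{\left(g \right)} = g + g = 2 g$)
$y = 12$ ($y = 8 - 2 \left(-2\right) = 8 - -4 = 8 + 4 = 12$)
$y \left(-115\right) - 125 = 12 \left(-115\right) - 125 = -1380 - 125 = -1505$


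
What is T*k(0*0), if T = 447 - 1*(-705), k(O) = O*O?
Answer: 0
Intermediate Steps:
k(O) = O**2
T = 1152 (T = 447 + 705 = 1152)
T*k(0*0) = 1152*(0*0)**2 = 1152*0**2 = 1152*0 = 0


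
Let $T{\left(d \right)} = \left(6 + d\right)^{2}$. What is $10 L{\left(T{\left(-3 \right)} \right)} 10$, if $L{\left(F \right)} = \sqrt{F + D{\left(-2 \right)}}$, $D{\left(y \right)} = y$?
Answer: $100 \sqrt{7} \approx 264.58$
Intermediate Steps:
$L{\left(F \right)} = \sqrt{-2 + F}$ ($L{\left(F \right)} = \sqrt{F - 2} = \sqrt{-2 + F}$)
$10 L{\left(T{\left(-3 \right)} \right)} 10 = 10 \sqrt{-2 + \left(6 - 3\right)^{2}} \cdot 10 = 10 \sqrt{-2 + 3^{2}} \cdot 10 = 10 \sqrt{-2 + 9} \cdot 10 = 10 \sqrt{7} \cdot 10 = 100 \sqrt{7}$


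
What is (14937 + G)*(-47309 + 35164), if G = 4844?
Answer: -240240245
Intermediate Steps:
(14937 + G)*(-47309 + 35164) = (14937 + 4844)*(-47309 + 35164) = 19781*(-12145) = -240240245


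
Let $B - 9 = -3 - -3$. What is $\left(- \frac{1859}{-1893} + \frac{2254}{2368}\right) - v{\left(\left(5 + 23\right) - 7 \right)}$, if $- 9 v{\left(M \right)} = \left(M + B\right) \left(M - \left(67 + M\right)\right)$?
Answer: $- \frac{496225213}{2241312} \approx -221.4$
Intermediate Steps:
$B = 9$ ($B = 9 - 0 = 9 + \left(-3 + 3\right) = 9 + 0 = 9$)
$v{\left(M \right)} = 67 + \frac{67 M}{9}$ ($v{\left(M \right)} = - \frac{\left(M + 9\right) \left(M - \left(67 + M\right)\right)}{9} = - \frac{\left(9 + M\right) \left(-67\right)}{9} = - \frac{-603 - 67 M}{9} = 67 + \frac{67 M}{9}$)
$\left(- \frac{1859}{-1893} + \frac{2254}{2368}\right) - v{\left(\left(5 + 23\right) - 7 \right)} = \left(- \frac{1859}{-1893} + \frac{2254}{2368}\right) - \left(67 + \frac{67 \left(\left(5 + 23\right) - 7\right)}{9}\right) = \left(\left(-1859\right) \left(- \frac{1}{1893}\right) + 2254 \cdot \frac{1}{2368}\right) - \left(67 + \frac{67 \left(28 - 7\right)}{9}\right) = \left(\frac{1859}{1893} + \frac{1127}{1184}\right) - \left(67 + \frac{67}{9} \cdot 21\right) = \frac{4334467}{2241312} - \left(67 + \frac{469}{3}\right) = \frac{4334467}{2241312} - \frac{670}{3} = - \frac{496225213}{2241312}$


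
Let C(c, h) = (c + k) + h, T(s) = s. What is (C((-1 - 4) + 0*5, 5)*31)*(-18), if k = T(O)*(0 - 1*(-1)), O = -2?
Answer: 1116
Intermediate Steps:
k = -2 (k = -2*(0 - 1*(-1)) = -2*(0 + 1) = -2*1 = -2)
C(c, h) = -2 + c + h (C(c, h) = (c - 2) + h = (-2 + c) + h = -2 + c + h)
(C((-1 - 4) + 0*5, 5)*31)*(-18) = ((-2 + ((-1 - 4) + 0*5) + 5)*31)*(-18) = ((-2 + (-5 + 0) + 5)*31)*(-18) = ((-2 - 5 + 5)*31)*(-18) = -2*31*(-18) = -62*(-18) = 1116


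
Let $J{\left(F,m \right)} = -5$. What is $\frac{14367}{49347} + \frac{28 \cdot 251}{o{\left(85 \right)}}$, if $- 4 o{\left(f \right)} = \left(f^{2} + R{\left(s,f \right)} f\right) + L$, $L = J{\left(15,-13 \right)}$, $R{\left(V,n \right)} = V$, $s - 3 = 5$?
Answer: $- \frac{106145297}{32486775} \approx -3.2673$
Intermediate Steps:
$s = 8$ ($s = 3 + 5 = 8$)
$L = -5$
$o{\left(f \right)} = \frac{5}{4} - 2 f - \frac{f^{2}}{4}$ ($o{\left(f \right)} = - \frac{\left(f^{2} + 8 f\right) - 5}{4} = - \frac{-5 + f^{2} + 8 f}{4} = \frac{5}{4} - 2 f - \frac{f^{2}}{4}$)
$\frac{14367}{49347} + \frac{28 \cdot 251}{o{\left(85 \right)}} = \frac{14367}{49347} + \frac{28 \cdot 251}{\frac{5}{4} - 170 - \frac{85^{2}}{4}} = 14367 \cdot \frac{1}{49347} + \frac{7028}{\frac{5}{4} - 170 - \frac{7225}{4}} = \frac{4789}{16449} + \frac{7028}{\frac{5}{4} - 170 - \frac{7225}{4}} = \frac{4789}{16449} + \frac{7028}{-1975} = \frac{4789}{16449} + 7028 \left(- \frac{1}{1975}\right) = \frac{4789}{16449} - \frac{7028}{1975} = - \frac{106145297}{32486775}$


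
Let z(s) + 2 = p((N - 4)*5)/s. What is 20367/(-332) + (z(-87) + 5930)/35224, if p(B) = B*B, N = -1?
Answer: -15560852561/254352504 ≈ -61.178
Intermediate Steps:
p(B) = B²
z(s) = -2 + 625/s (z(s) = -2 + ((-1 - 4)*5)²/s = -2 + (-5*5)²/s = -2 + (-25)²/s = -2 + 625/s)
20367/(-332) + (z(-87) + 5930)/35224 = 20367/(-332) + ((-2 + 625/(-87)) + 5930)/35224 = 20367*(-1/332) + ((-2 + 625*(-1/87)) + 5930)*(1/35224) = -20367/332 + ((-2 - 625/87) + 5930)*(1/35224) = -20367/332 + (-799/87 + 5930)*(1/35224) = -20367/332 + (515111/87)*(1/35224) = -20367/332 + 515111/3064488 = -15560852561/254352504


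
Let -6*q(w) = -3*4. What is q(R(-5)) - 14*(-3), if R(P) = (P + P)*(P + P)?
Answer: 44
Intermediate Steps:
R(P) = 4*P² (R(P) = (2*P)*(2*P) = 4*P²)
q(w) = 2 (q(w) = -(-1)*4/2 = -⅙*(-12) = 2)
q(R(-5)) - 14*(-3) = 2 - 14*(-3) = 2 + 42 = 44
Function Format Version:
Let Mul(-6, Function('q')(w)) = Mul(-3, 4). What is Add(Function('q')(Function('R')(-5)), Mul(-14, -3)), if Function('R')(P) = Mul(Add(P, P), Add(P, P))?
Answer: 44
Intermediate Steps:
Function('R')(P) = Mul(4, Pow(P, 2)) (Function('R')(P) = Mul(Mul(2, P), Mul(2, P)) = Mul(4, Pow(P, 2)))
Function('q')(w) = 2 (Function('q')(w) = Mul(Rational(-1, 6), Mul(-3, 4)) = Mul(Rational(-1, 6), -12) = 2)
Add(Function('q')(Function('R')(-5)), Mul(-14, -3)) = Add(2, Mul(-14, -3)) = Add(2, 42) = 44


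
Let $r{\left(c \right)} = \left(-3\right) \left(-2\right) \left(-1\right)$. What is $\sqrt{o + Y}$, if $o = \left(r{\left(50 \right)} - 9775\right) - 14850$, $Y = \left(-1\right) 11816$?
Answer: $i \sqrt{36447} \approx 190.91 i$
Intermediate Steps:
$Y = -11816$
$r{\left(c \right)} = -6$ ($r{\left(c \right)} = 6 \left(-1\right) = -6$)
$o = -24631$ ($o = \left(-6 - 9775\right) - 14850 = -9781 - 14850 = -24631$)
$\sqrt{o + Y} = \sqrt{-24631 - 11816} = \sqrt{-36447} = i \sqrt{36447}$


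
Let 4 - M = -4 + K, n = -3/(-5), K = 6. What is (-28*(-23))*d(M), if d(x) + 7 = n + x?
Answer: -14168/5 ≈ -2833.6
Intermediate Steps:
n = ⅗ (n = -3*(-⅕) = ⅗ ≈ 0.60000)
M = 2 (M = 4 - (-4 + 6) = 4 - 1*2 = 4 - 2 = 2)
d(x) = -32/5 + x (d(x) = -7 + (⅗ + x) = -32/5 + x)
(-28*(-23))*d(M) = (-28*(-23))*(-32/5 + 2) = 644*(-22/5) = -14168/5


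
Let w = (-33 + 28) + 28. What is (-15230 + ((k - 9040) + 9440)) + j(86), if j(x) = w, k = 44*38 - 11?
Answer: -13146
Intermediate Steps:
k = 1661 (k = 1672 - 11 = 1661)
w = 23 (w = -5 + 28 = 23)
j(x) = 23
(-15230 + ((k - 9040) + 9440)) + j(86) = (-15230 + ((1661 - 9040) + 9440)) + 23 = (-15230 + (-7379 + 9440)) + 23 = (-15230 + 2061) + 23 = -13169 + 23 = -13146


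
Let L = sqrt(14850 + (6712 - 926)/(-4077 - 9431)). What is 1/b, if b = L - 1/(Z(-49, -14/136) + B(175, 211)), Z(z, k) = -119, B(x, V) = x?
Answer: 17192/14296454509 + 1568*sqrt(5598229118)/14296454509 ≈ 0.0082074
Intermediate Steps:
L = sqrt(5598229118)/614 (L = sqrt(14850 + 5786/(-13508)) = sqrt(14850 + 5786*(-1/13508)) = sqrt(14850 - 263/614) = sqrt(9117637/614) = sqrt(5598229118)/614 ≈ 121.86)
b = -1/56 + sqrt(5598229118)/614 (b = sqrt(5598229118)/614 - 1/(-119 + 175) = sqrt(5598229118)/614 - 1/56 = -1/56 + sqrt(5598229118)/614 ≈ 121.84)
1/b = 1/(-1/56 + sqrt(5598229118)/614)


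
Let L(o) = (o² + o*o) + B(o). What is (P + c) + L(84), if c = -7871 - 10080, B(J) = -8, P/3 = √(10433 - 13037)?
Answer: -3847 + 6*I*√651 ≈ -3847.0 + 153.09*I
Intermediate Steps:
P = 6*I*√651 (P = 3*√(10433 - 13037) = 3*√(-2604) = 3*(2*I*√651) = 6*I*√651 ≈ 153.09*I)
L(o) = -8 + 2*o² (L(o) = (o² + o*o) - 8 = (o² + o²) - 8 = 2*o² - 8 = -8 + 2*o²)
c = -17951
(P + c) + L(84) = (6*I*√651 - 17951) + (-8 + 2*84²) = (-17951 + 6*I*√651) + (-8 + 2*7056) = (-17951 + 6*I*√651) + (-8 + 14112) = (-17951 + 6*I*√651) + 14104 = -3847 + 6*I*√651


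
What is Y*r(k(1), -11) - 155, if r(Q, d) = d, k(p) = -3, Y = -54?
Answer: 439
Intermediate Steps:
Y*r(k(1), -11) - 155 = -54*(-11) - 155 = 594 - 155 = 439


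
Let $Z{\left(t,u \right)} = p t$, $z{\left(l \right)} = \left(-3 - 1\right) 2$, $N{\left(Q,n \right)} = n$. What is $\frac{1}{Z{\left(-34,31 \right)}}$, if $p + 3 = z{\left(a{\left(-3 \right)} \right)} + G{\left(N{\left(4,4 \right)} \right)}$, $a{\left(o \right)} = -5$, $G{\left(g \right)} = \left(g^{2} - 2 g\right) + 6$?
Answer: $- \frac{1}{102} \approx -0.0098039$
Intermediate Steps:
$G{\left(g \right)} = 6 + g^{2} - 2 g$
$z{\left(l \right)} = -8$ ($z{\left(l \right)} = \left(-4\right) 2 = -8$)
$p = 3$ ($p = -3 + \left(-8 + \left(6 + 4^{2} - 8\right)\right) = -3 + \left(-8 + \left(6 + 16 - 8\right)\right) = -3 + \left(-8 + 14\right) = -3 + 6 = 3$)
$Z{\left(t,u \right)} = 3 t$
$\frac{1}{Z{\left(-34,31 \right)}} = \frac{1}{3 \left(-34\right)} = \frac{1}{-102} = - \frac{1}{102}$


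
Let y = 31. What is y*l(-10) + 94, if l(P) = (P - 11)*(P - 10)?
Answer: 13114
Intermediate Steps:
l(P) = (-11 + P)*(-10 + P)
y*l(-10) + 94 = 31*(110 + (-10)² - 21*(-10)) + 94 = 31*(110 + 100 + 210) + 94 = 31*420 + 94 = 13020 + 94 = 13114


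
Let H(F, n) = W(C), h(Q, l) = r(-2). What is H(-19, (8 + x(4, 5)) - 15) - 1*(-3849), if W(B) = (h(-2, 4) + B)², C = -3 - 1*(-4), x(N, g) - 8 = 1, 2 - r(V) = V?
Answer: 3874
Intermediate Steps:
r(V) = 2 - V
h(Q, l) = 4 (h(Q, l) = 2 - 1*(-2) = 2 + 2 = 4)
x(N, g) = 9 (x(N, g) = 8 + 1 = 9)
C = 1 (C = -3 + 4 = 1)
W(B) = (4 + B)²
H(F, n) = 25 (H(F, n) = (4 + 1)² = 5² = 25)
H(-19, (8 + x(4, 5)) - 15) - 1*(-3849) = 25 - 1*(-3849) = 25 + 3849 = 3874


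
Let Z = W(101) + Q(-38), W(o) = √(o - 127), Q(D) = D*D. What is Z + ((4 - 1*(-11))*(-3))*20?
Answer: 544 + I*√26 ≈ 544.0 + 5.099*I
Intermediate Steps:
Q(D) = D²
W(o) = √(-127 + o)
Z = 1444 + I*√26 (Z = √(-127 + 101) + (-38)² = √(-26) + 1444 = I*√26 + 1444 = 1444 + I*√26 ≈ 1444.0 + 5.099*I)
Z + ((4 - 1*(-11))*(-3))*20 = (1444 + I*√26) + ((4 - 1*(-11))*(-3))*20 = (1444 + I*√26) + ((4 + 11)*(-3))*20 = (1444 + I*√26) + (15*(-3))*20 = (1444 + I*√26) - 45*20 = (1444 + I*√26) - 900 = 544 + I*√26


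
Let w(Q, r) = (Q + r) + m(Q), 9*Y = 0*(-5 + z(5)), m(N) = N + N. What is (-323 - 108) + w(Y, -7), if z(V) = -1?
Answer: -438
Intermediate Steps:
m(N) = 2*N
Y = 0 (Y = (0*(-5 - 1))/9 = (0*(-6))/9 = (1/9)*0 = 0)
w(Q, r) = r + 3*Q (w(Q, r) = (Q + r) + 2*Q = r + 3*Q)
(-323 - 108) + w(Y, -7) = (-323 - 108) + (-7 + 3*0) = -431 + (-7 + 0) = -431 - 7 = -438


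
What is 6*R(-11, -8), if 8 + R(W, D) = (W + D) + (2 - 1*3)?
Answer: -168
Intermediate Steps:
R(W, D) = -9 + D + W (R(W, D) = -8 + ((W + D) + (2 - 1*3)) = -8 + ((D + W) + (2 - 3)) = -8 + ((D + W) - 1) = -8 + (-1 + D + W) = -9 + D + W)
6*R(-11, -8) = 6*(-9 - 8 - 11) = 6*(-28) = -168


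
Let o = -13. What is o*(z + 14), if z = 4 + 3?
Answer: -273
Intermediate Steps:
z = 7
o*(z + 14) = -13*(7 + 14) = -13*21 = -273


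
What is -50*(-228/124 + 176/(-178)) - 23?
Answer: 326593/2759 ≈ 118.37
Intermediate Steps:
-50*(-228/124 + 176/(-178)) - 23 = -50*(-228*1/124 + 176*(-1/178)) - 23 = -50*(-57/31 - 88/89) - 23 = -50*(-7801/2759) - 23 = 390050/2759 - 23 = 326593/2759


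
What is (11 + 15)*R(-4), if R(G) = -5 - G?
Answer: -26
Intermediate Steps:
(11 + 15)*R(-4) = (11 + 15)*(-5 - 1*(-4)) = 26*(-5 + 4) = 26*(-1) = -26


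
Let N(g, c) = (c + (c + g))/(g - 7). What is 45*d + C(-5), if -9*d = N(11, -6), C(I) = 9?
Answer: 41/4 ≈ 10.250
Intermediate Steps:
N(g, c) = (g + 2*c)/(-7 + g)
d = 1/36 (d = -(11 + 2*(-6))/(9*(-7 + 11)) = -(11 - 12)/(9*4) = -(-1)/36 = -⅑*(-¼) = 1/36 ≈ 0.027778)
45*d + C(-5) = 45*(1/36) + 9 = 5/4 + 9 = 41/4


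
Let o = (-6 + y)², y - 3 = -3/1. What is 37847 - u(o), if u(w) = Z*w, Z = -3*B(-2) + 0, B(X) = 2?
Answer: 38063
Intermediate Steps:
y = 0 (y = 3 - 3/1 = 3 - 3*1 = 3 - 3 = 0)
o = 36 (o = (-6 + 0)² = (-6)² = 36)
Z = -6 (Z = -3*2 + 0 = -6 + 0 = -6)
u(w) = -6*w
37847 - u(o) = 37847 - (-6)*36 = 37847 - 1*(-216) = 37847 + 216 = 38063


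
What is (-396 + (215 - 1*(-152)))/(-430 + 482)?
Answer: -29/52 ≈ -0.55769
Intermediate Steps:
(-396 + (215 - 1*(-152)))/(-430 + 482) = (-396 + (215 + 152))/52 = (-396 + 367)*(1/52) = -29*1/52 = -29/52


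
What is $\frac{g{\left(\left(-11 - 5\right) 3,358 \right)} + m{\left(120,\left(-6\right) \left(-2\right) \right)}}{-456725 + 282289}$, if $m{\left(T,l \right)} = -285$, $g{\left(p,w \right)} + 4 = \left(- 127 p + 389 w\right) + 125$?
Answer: $- \frac{72597}{87218} \approx -0.83236$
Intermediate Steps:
$g{\left(p,w \right)} = 121 - 127 p + 389 w$ ($g{\left(p,w \right)} = -4 - \left(-125 - 389 w + 127 p\right) = -4 + \left(125 - 127 p + 389 w\right) = 121 - 127 p + 389 w$)
$\frac{g{\left(\left(-11 - 5\right) 3,358 \right)} + m{\left(120,\left(-6\right) \left(-2\right) \right)}}{-456725 + 282289} = \frac{\left(121 - 127 \left(-11 - 5\right) 3 + 389 \cdot 358\right) - 285}{-456725 + 282289} = \frac{\left(121 - 127 \left(\left(-16\right) 3\right) + 139262\right) - 285}{-174436} = \left(\left(121 - -6096 + 139262\right) - 285\right) \left(- \frac{1}{174436}\right) = \left(\left(121 + 6096 + 139262\right) - 285\right) \left(- \frac{1}{174436}\right) = \left(145479 - 285\right) \left(- \frac{1}{174436}\right) = 145194 \left(- \frac{1}{174436}\right) = - \frac{72597}{87218}$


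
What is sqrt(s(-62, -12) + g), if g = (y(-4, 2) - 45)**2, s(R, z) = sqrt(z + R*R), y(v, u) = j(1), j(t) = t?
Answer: sqrt(1936 + 2*sqrt(958)) ≈ 44.698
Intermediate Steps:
y(v, u) = 1
s(R, z) = sqrt(z + R**2)
g = 1936 (g = (1 - 45)**2 = (-44)**2 = 1936)
sqrt(s(-62, -12) + g) = sqrt(sqrt(-12 + (-62)**2) + 1936) = sqrt(sqrt(-12 + 3844) + 1936) = sqrt(sqrt(3832) + 1936) = sqrt(2*sqrt(958) + 1936) = sqrt(1936 + 2*sqrt(958))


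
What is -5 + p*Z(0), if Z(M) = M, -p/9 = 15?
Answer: -5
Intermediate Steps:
p = -135 (p = -9*15 = -135)
-5 + p*Z(0) = -5 - 135*0 = -5 + 0 = -5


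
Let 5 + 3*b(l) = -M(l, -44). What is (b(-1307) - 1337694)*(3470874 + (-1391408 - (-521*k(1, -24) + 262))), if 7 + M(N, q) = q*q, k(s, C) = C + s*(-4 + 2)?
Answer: -8293649920528/3 ≈ -2.7645e+12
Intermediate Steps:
k(s, C) = C - 2*s (k(s, C) = C + s*(-2) = C - 2*s)
M(N, q) = -7 + q² (M(N, q) = -7 + q*q = -7 + q²)
b(l) = -1934/3 (b(l) = -5/3 + (-(-7 + (-44)²))/3 = -5/3 + (-(-7 + 1936))/3 = -5/3 + (-1*1929)/3 = -5/3 + (⅓)*(-1929) = -5/3 - 643 = -1934/3)
(b(-1307) - 1337694)*(3470874 + (-1391408 - (-521*k(1, -24) + 262))) = (-1934/3 - 1337694)*(3470874 + (-1391408 - (-521*(-24 - 2*1) + 262))) = -4015016*(3470874 + (-1391408 - (-521*(-24 - 2) + 262)))/3 = -4015016*(3470874 + (-1391408 - (-521*(-26) + 262)))/3 = -4015016*(3470874 + (-1391408 - (13546 + 262)))/3 = -4015016*(3470874 + (-1391408 - 1*13808))/3 = -4015016*(3470874 + (-1391408 - 13808))/3 = -4015016*(3470874 - 1405216)/3 = -4015016/3*2065658 = -8293649920528/3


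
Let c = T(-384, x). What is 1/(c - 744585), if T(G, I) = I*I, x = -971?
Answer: 1/198256 ≈ 5.0440e-6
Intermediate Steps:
T(G, I) = I²
c = 942841 (c = (-971)² = 942841)
1/(c - 744585) = 1/(942841 - 744585) = 1/198256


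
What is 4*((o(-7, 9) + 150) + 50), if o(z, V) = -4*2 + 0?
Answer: 768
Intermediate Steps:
o(z, V) = -8 (o(z, V) = -8 + 0 = -8)
4*((o(-7, 9) + 150) + 50) = 4*((-8 + 150) + 50) = 4*(142 + 50) = 4*192 = 768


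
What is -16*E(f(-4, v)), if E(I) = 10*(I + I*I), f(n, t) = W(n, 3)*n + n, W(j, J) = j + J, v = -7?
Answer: 0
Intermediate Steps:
W(j, J) = J + j
f(n, t) = n + n*(3 + n) (f(n, t) = (3 + n)*n + n = n*(3 + n) + n = n + n*(3 + n))
E(I) = 10*I + 10*I² (E(I) = 10*(I + I²) = 10*I + 10*I²)
-16*E(f(-4, v)) = -160*(-4*(4 - 4))*(1 - 4*(4 - 4)) = -160*(-4*0)*(1 - 4*0) = -160*0*(1 + 0) = -160*0 = -16*0 = 0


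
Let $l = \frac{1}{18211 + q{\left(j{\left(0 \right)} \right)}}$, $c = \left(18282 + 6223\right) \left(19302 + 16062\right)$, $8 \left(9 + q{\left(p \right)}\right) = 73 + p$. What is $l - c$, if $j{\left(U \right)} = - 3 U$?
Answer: $- \frac{126253332730972}{145689} \approx -8.6659 \cdot 10^{8}$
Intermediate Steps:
$q{\left(p \right)} = \frac{1}{8} + \frac{p}{8}$ ($q{\left(p \right)} = -9 + \frac{73 + p}{8} = -9 + \left(\frac{73}{8} + \frac{p}{8}\right) = \frac{1}{8} + \frac{p}{8}$)
$c = 866594820$ ($c = 24505 \cdot 35364 = 866594820$)
$l = \frac{8}{145689}$ ($l = \frac{1}{18211 + \left(\frac{1}{8} + \frac{\left(-3\right) 0}{8}\right)} = \frac{1}{18211 + \left(\frac{1}{8} + \frac{1}{8} \cdot 0\right)} = \frac{1}{18211 + \left(\frac{1}{8} + 0\right)} = \frac{1}{18211 + \frac{1}{8}} = \frac{1}{\frac{145689}{8}} = \frac{8}{145689} \approx 5.4911 \cdot 10^{-5}$)
$l - c = \frac{8}{145689} - 866594820 = - \frac{126253332730972}{145689}$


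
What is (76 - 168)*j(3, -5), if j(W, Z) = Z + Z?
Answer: 920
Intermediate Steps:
j(W, Z) = 2*Z
(76 - 168)*j(3, -5) = (76 - 168)*(2*(-5)) = -92*(-10) = 920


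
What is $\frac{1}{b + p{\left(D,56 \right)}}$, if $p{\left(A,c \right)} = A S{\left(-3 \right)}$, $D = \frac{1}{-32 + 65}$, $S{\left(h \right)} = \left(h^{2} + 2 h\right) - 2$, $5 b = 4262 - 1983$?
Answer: $\frac{165}{75212} \approx 0.0021938$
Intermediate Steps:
$b = \frac{2279}{5}$ ($b = \frac{4262 - 1983}{5} = \frac{1}{5} \cdot 2279 = \frac{2279}{5} \approx 455.8$)
$S{\left(h \right)} = -2 + h^{2} + 2 h$
$D = \frac{1}{33} \approx 0.030303$
$p{\left(A,c \right)} = A$ ($p{\left(A,c \right)} = A \left(-2 + \left(-3\right)^{2} + 2 \left(-3\right)\right) = A \left(-2 + 9 - 6\right) = A 1 = A$)
$\frac{1}{b + p{\left(D,56 \right)}} = \frac{1}{\frac{2279}{5} + \frac{1}{33}} = \frac{1}{\frac{75212}{165}} = \frac{165}{75212}$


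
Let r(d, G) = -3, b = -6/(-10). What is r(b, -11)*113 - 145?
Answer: -484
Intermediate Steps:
b = ⅗ (b = -6*(-⅒) = ⅗ ≈ 0.60000)
r(b, -11)*113 - 145 = -3*113 - 145 = -339 - 145 = -484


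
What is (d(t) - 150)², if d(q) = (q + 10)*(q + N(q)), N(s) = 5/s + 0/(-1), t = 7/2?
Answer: 5461569/784 ≈ 6966.3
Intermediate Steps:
t = 7/2 (t = 7*(½) = 7/2 ≈ 3.5000)
N(s) = 5/s (N(s) = 5/s + 0*(-1) = 5/s + 0 = 5/s)
d(q) = (10 + q)*(q + 5/q) (d(q) = (q + 10)*(q + 5/q) = (10 + q)*(q + 5/q))
(d(t) - 150)² = ((5 + (7/2)² + 10*(7/2) + 50/(7/2)) - 150)² = ((5 + 49/4 + 35 + 50*(2/7)) - 150)² = ((5 + 49/4 + 35 + 100/7) - 150)² = (1863/28 - 150)² = (-2337/28)² = 5461569/784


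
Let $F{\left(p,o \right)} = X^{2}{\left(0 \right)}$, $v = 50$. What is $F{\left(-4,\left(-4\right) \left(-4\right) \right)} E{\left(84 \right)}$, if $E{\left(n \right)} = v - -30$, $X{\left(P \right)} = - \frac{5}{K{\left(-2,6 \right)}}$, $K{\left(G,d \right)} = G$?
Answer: $500$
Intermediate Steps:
$X{\left(P \right)} = \frac{5}{2}$ ($X{\left(P \right)} = - \frac{5}{-2} = \left(-5\right) \left(- \frac{1}{2}\right) = \frac{5}{2}$)
$F{\left(p,o \right)} = \frac{25}{4}$ ($F{\left(p,o \right)} = \left(\frac{5}{2}\right)^{2} = \frac{25}{4}$)
$E{\left(n \right)} = 80$ ($E{\left(n \right)} = 50 - -30 = 50 + 30 = 80$)
$F{\left(-4,\left(-4\right) \left(-4\right) \right)} E{\left(84 \right)} = \frac{25}{4} \cdot 80 = 500$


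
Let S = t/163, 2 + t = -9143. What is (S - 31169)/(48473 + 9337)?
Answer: -848282/1570505 ≈ -0.54013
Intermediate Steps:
t = -9145 (t = -2 - 9143 = -9145)
S = -9145/163 ≈ -56.104
(S - 31169)/(48473 + 9337) = (-9145/163 - 31169)/(48473 + 9337) = -5089692/163/57810 = -5089692/163*1/57810 = -848282/1570505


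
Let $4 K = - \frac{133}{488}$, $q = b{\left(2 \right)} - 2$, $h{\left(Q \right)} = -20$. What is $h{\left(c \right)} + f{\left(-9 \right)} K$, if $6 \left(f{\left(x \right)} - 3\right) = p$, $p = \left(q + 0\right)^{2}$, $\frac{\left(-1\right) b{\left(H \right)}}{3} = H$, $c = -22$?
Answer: $- \frac{122573}{5856} \approx -20.931$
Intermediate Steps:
$b{\left(H \right)} = - 3 H$
$q = -8$ ($q = \left(-3\right) 2 - 2 = -6 - 2 = -8$)
$K = - \frac{133}{1952}$ ($K = \frac{\left(-133\right) \frac{1}{488}}{4} = \frac{1}{4} \left(- \frac{133}{488}\right) = - \frac{133}{1952} \approx -0.068135$)
$p = 64$ ($p = \left(-8 + 0\right)^{2} = \left(-8\right)^{2} = 64$)
$f{\left(x \right)} = \frac{41}{3}$ ($f{\left(x \right)} = 3 + \frac{1}{6} \cdot 64 = 3 + \frac{32}{3} = \frac{41}{3}$)
$h{\left(c \right)} + f{\left(-9 \right)} K = -20 + \frac{41}{3} \left(- \frac{133}{1952}\right) = -20 - \frac{5453}{5856} = - \frac{122573}{5856}$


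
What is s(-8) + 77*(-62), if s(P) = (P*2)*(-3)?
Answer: -4726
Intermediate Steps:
s(P) = -6*P (s(P) = (2*P)*(-3) = -6*P)
s(-8) + 77*(-62) = -6*(-8) + 77*(-62) = 48 - 4774 = -4726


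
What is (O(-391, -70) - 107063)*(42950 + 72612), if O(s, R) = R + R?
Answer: -12388593086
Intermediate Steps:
O(s, R) = 2*R
(O(-391, -70) - 107063)*(42950 + 72612) = (2*(-70) - 107063)*(42950 + 72612) = (-140 - 107063)*115562 = -107203*115562 = -12388593086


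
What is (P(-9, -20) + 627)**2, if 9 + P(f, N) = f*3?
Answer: 349281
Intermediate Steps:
P(f, N) = -9 + 3*f (P(f, N) = -9 + f*3 = -9 + 3*f)
(P(-9, -20) + 627)**2 = ((-9 + 3*(-9)) + 627)**2 = ((-9 - 27) + 627)**2 = (-36 + 627)**2 = 591**2 = 349281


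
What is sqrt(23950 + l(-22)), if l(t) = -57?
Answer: sqrt(23893) ≈ 154.57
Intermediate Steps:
sqrt(23950 + l(-22)) = sqrt(23950 - 57) = sqrt(23893)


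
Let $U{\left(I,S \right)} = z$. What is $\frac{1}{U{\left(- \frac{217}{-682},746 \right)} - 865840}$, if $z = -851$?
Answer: $- \frac{1}{866691} \approx -1.1538 \cdot 10^{-6}$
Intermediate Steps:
$U{\left(I,S \right)} = -851$
$\frac{1}{U{\left(- \frac{217}{-682},746 \right)} - 865840} = \frac{1}{-851 - 865840} = \frac{1}{-866691} = - \frac{1}{866691}$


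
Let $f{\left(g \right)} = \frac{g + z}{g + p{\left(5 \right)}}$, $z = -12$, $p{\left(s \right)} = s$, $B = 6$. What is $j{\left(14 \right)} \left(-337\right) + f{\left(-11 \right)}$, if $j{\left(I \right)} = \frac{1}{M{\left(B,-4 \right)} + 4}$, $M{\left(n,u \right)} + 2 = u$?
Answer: $\frac{517}{3} \approx 172.33$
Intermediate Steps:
$M{\left(n,u \right)} = -2 + u$
$f{\left(g \right)} = \frac{-12 + g}{5 + g}$ ($f{\left(g \right)} = \frac{g - 12}{g + 5} = \frac{-12 + g}{5 + g}$)
$j{\left(I \right)} = - \frac{1}{2}$ ($j{\left(I \right)} = \frac{1}{\left(-2 - 4\right) + 4} = \frac{1}{-6 + 4} = \frac{1}{-2} = - \frac{1}{2}$)
$j{\left(14 \right)} \left(-337\right) + f{\left(-11 \right)} = \left(- \frac{1}{2}\right) \left(-337\right) + \frac{-12 - 11}{5 - 11} = \frac{337}{2} + \frac{1}{-6} \left(-23\right) = \frac{337}{2} - - \frac{23}{6} = \frac{337}{2} + \frac{23}{6} = \frac{517}{3}$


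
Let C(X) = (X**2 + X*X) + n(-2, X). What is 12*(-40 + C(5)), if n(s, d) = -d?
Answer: 60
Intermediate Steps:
C(X) = -X + 2*X**2 (C(X) = (X**2 + X*X) - X = (X**2 + X**2) - X = 2*X**2 - X = -X + 2*X**2)
12*(-40 + C(5)) = 12*(-40 + 5*(-1 + 2*5)) = 12*(-40 + 5*(-1 + 10)) = 12*(-40 + 5*9) = 12*(-40 + 45) = 12*5 = 60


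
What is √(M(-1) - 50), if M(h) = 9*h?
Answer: I*√59 ≈ 7.6811*I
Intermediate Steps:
√(M(-1) - 50) = √(9*(-1) - 50) = √(-9 - 50) = √(-59) = I*√59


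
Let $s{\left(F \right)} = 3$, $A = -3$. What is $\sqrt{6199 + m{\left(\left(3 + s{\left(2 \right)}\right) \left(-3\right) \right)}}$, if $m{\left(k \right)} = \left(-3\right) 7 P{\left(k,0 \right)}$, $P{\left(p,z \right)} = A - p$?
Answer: $2 \sqrt{1471} \approx 76.707$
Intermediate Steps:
$P{\left(p,z \right)} = -3 - p$
$m{\left(k \right)} = 63 + 21 k$ ($m{\left(k \right)} = \left(-3\right) 7 \left(-3 - k\right) = - 21 \left(-3 - k\right) = 63 + 21 k$)
$\sqrt{6199 + m{\left(\left(3 + s{\left(2 \right)}\right) \left(-3\right) \right)}} = \sqrt{6199 + \left(63 + 21 \left(3 + 3\right) \left(-3\right)\right)} = \sqrt{6199 + \left(63 + 21 \cdot 6 \left(-3\right)\right)} = \sqrt{6199 + \left(63 + 21 \left(-18\right)\right)} = \sqrt{6199 + \left(63 - 378\right)} = \sqrt{6199 - 315} = \sqrt{5884} = 2 \sqrt{1471}$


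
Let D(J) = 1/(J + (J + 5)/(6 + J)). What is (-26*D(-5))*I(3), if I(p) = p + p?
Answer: 156/5 ≈ 31.200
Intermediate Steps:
I(p) = 2*p
D(J) = 1/(J + (5 + J)/(6 + J))
(-26*D(-5))*I(3) = (-26*(6 - 5)/(5 + (-5)**2 + 7*(-5)))*(2*3) = -26/(5 + 25 - 35)*6 = -26/(-5)*6 = -(-26)/5*6 = -26*(-1/5)*6 = (26/5)*6 = 156/5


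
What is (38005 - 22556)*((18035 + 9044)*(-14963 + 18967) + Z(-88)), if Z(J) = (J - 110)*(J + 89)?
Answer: 1675044198982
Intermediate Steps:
Z(J) = (-110 + J)*(89 + J)
(38005 - 22556)*((18035 + 9044)*(-14963 + 18967) + Z(-88)) = (38005 - 22556)*((18035 + 9044)*(-14963 + 18967) + (-9790 + (-88)² - 21*(-88))) = 15449*(27079*4004 + (-9790 + 7744 + 1848)) = 15449*(108424316 - 198) = 15449*108424118 = 1675044198982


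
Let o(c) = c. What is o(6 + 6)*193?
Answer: 2316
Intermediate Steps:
o(6 + 6)*193 = (6 + 6)*193 = 12*193 = 2316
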